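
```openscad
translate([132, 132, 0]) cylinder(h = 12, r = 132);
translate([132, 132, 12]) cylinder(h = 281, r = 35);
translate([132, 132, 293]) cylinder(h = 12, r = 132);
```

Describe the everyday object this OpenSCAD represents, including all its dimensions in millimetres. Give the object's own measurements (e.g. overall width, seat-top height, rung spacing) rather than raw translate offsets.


A spool: two coaxial disc flanges of radius 132 mm and thickness 12 mm, joined by a core cylinder of radius 35 mm and height 281 mm. The lower flange rests on z = 0 and the three cylinders share a vertical axis.


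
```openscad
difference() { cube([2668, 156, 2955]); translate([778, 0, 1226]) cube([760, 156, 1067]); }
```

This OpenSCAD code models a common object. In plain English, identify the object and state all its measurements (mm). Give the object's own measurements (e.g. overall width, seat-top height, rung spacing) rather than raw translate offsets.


A wall 2668 mm long (x), 156 mm thick (y), 2955 mm tall, with a rectangular window opening cut through it. The opening is 760 mm wide and 1067 mm tall; its sill is at z = 1226 mm and its near (−x) edge is 778 mm from the wall's −x end. The opening passes through the full wall thickness.


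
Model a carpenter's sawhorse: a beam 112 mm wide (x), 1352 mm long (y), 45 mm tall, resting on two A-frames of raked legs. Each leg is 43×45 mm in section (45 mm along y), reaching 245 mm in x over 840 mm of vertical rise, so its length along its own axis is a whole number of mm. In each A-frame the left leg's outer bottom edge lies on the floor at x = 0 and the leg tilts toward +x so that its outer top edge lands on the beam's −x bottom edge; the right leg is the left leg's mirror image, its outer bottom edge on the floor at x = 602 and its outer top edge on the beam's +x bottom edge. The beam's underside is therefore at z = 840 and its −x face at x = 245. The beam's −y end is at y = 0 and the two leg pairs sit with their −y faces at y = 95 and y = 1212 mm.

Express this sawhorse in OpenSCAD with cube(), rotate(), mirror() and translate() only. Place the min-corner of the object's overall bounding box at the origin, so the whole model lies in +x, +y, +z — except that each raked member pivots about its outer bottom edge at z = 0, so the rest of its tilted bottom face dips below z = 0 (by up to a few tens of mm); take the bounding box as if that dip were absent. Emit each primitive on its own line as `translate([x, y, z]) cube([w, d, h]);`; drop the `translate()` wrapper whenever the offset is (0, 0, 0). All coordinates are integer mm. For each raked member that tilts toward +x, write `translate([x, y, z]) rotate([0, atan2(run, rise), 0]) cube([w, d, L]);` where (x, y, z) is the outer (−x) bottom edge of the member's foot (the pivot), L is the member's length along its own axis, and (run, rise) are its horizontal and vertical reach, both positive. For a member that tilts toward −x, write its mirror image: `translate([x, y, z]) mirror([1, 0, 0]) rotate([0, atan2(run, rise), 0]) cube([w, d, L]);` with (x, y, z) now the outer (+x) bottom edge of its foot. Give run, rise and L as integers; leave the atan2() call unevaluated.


translate([245, 0, 840]) cube([112, 1352, 45]);
translate([0, 95, 0]) rotate([0, atan2(245, 840), 0]) cube([43, 45, 875]);
translate([602, 95, 0]) mirror([1, 0, 0]) rotate([0, atan2(245, 840), 0]) cube([43, 45, 875]);
translate([0, 1212, 0]) rotate([0, atan2(245, 840), 0]) cube([43, 45, 875]);
translate([602, 1212, 0]) mirror([1, 0, 0]) rotate([0, atan2(245, 840), 0]) cube([43, 45, 875]);


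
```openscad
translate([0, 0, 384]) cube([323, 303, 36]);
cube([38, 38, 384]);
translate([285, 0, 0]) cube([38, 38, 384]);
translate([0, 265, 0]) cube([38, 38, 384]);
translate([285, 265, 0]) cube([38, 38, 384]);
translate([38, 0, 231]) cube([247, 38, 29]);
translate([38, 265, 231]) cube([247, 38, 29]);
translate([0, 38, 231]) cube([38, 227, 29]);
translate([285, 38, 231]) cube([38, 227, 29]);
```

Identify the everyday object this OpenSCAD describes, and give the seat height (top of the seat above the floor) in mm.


A stool. The seat height is 420 mm.

A 323×303×36 slab at z = 384 on four corner posts — a stool. The seat top is 384 + 36 = 420 mm.


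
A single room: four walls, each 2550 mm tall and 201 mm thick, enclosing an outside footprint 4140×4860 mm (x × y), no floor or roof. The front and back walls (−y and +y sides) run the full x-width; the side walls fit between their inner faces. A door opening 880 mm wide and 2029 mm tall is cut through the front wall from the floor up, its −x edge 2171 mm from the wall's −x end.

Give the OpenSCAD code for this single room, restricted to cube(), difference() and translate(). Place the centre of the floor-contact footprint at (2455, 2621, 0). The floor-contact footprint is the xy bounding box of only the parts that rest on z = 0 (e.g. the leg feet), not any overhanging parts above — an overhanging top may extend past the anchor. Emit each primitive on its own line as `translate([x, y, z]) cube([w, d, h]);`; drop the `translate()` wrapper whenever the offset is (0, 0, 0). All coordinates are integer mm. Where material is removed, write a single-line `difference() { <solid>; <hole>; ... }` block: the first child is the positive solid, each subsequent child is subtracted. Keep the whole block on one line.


difference() { translate([385, 191, 0]) cube([4140, 201, 2550]); translate([2556, 191, 0]) cube([880, 201, 2029]); }
translate([385, 4850, 0]) cube([4140, 201, 2550]);
translate([385, 392, 0]) cube([201, 4458, 2550]);
translate([4324, 392, 0]) cube([201, 4458, 2550]);


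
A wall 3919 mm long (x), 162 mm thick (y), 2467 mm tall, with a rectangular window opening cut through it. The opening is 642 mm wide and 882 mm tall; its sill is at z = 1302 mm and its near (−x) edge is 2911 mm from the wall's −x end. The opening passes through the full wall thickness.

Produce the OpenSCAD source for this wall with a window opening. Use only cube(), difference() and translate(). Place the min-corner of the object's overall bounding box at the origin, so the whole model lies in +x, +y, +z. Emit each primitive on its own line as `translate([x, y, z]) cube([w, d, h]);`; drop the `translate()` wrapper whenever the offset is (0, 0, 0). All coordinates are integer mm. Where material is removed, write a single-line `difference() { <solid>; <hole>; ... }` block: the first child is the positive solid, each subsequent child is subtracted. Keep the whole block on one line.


difference() { cube([3919, 162, 2467]); translate([2911, 0, 1302]) cube([642, 162, 882]); }


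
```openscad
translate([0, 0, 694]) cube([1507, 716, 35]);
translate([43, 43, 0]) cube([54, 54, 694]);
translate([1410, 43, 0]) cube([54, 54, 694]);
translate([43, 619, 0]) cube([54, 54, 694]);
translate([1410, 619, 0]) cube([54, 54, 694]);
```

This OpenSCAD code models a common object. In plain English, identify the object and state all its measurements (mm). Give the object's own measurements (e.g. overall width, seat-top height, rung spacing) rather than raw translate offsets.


A rectangular dining table. The top is 1507×716×35 mm with its upper surface at z = 729 mm. It stands on four 54×54 mm square legs, each inset 43 mm from the nearest pair of top edges, running from the floor to the underside of the top.


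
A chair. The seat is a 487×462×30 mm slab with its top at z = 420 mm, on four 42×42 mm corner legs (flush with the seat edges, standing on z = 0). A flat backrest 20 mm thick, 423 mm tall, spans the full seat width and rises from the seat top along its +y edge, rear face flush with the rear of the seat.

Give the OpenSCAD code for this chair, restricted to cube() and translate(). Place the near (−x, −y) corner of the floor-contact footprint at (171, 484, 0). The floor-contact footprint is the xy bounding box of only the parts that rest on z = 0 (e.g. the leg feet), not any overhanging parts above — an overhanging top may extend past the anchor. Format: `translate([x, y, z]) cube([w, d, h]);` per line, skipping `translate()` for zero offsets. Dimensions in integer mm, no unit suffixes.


translate([171, 484, 390]) cube([487, 462, 30]);
translate([171, 484, 0]) cube([42, 42, 390]);
translate([616, 484, 0]) cube([42, 42, 390]);
translate([171, 904, 0]) cube([42, 42, 390]);
translate([616, 904, 0]) cube([42, 42, 390]);
translate([171, 926, 420]) cube([487, 20, 423]);


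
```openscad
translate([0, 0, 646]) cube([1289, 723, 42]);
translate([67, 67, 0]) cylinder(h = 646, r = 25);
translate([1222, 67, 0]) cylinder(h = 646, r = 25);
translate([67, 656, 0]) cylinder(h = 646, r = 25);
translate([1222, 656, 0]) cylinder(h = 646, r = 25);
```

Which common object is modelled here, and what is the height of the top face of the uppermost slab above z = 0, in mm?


A table. The table height is 688 mm.

A 1289×723×42 slab sits at z = 646 on four Ø50 mm round legs — a table. The top surface is at 646 + 42 = 688 mm.


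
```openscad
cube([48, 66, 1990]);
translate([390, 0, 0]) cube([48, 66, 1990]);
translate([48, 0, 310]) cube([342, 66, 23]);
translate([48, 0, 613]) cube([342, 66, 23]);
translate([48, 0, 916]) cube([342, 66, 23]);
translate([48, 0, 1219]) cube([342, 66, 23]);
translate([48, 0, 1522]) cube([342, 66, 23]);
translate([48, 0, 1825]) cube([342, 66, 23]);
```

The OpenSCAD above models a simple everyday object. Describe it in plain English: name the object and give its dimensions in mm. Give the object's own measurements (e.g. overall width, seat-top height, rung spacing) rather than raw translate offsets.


A straight ladder. Two 48×66 mm vertical rails, 1990 mm tall, stand 438 mm apart (outside-to-outside) with their front faces coplanar on the −y side. 6 rungs, each 66 mm deep and 23 mm tall, span between the inner faces of the rails, front faces flush with the rails. The lowest rung's underside is at z = 310 mm and rungs are spaced 303 mm apart (underside to underside).


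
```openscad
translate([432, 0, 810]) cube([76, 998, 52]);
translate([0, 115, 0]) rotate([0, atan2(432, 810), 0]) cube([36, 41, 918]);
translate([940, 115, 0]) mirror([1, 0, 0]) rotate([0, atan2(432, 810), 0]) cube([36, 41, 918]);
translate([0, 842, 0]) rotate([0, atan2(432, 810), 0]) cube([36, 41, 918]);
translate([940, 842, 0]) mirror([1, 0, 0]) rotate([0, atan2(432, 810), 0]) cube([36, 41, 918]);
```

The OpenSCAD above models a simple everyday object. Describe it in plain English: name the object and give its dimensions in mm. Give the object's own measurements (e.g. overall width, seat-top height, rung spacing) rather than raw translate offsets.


A sawhorse. A 76×998×52 mm beam (x, y, z) sits on two A-frame leg pairs. Each pair is two raked legs of 36×41 mm section (41 mm along y) splaying symmetrically in x. Each leg rises 810 mm vertically over 432 mm of horizontal reach and is 918 mm long along its own axis. Every leg's outer bottom edge rests on the floor and its outer top edge meets a bottom edge of the beam — the left legs (tilting toward +x) meet the beam's −x bottom edge, the right legs (their mirror images, tilting toward −x) meet its +x bottom edge — so the leg tops tuck under the beam, the beam's underside is 810 mm above the floor, and the feet are 940 mm apart outside-to-outside with the beam centred between them. The two leg pairs are set in 115 mm from either end of the beam.


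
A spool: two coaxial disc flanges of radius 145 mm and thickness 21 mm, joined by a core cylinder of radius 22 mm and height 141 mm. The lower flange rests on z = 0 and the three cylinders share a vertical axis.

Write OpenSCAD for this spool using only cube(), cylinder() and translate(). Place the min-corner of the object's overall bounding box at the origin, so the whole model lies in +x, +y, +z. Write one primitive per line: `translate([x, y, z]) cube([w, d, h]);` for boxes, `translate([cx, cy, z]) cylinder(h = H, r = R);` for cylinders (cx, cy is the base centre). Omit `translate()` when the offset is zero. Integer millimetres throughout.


translate([145, 145, 0]) cylinder(h = 21, r = 145);
translate([145, 145, 21]) cylinder(h = 141, r = 22);
translate([145, 145, 162]) cylinder(h = 21, r = 145);


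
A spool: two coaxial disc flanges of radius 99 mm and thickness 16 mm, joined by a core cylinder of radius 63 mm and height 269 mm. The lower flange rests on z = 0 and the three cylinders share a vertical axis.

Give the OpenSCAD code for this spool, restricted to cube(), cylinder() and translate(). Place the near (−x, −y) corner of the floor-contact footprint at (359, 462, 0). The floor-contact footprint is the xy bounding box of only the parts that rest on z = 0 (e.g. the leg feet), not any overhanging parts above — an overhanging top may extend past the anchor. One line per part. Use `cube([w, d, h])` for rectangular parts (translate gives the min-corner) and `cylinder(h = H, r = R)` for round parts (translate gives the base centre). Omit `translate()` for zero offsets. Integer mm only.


translate([458, 561, 0]) cylinder(h = 16, r = 99);
translate([458, 561, 16]) cylinder(h = 269, r = 63);
translate([458, 561, 285]) cylinder(h = 16, r = 99);


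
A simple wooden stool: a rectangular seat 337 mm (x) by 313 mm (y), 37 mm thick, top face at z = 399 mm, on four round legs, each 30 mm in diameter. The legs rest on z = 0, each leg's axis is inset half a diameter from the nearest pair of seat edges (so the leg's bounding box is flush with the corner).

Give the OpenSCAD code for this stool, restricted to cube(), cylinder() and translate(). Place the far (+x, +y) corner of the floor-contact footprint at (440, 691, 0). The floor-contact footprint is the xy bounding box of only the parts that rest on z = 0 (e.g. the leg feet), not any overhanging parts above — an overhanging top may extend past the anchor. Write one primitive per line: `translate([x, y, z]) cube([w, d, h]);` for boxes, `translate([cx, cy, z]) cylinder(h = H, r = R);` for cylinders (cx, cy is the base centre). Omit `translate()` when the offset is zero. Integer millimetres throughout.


translate([103, 378, 362]) cube([337, 313, 37]);
translate([118, 393, 0]) cylinder(h = 362, r = 15);
translate([425, 393, 0]) cylinder(h = 362, r = 15);
translate([118, 676, 0]) cylinder(h = 362, r = 15);
translate([425, 676, 0]) cylinder(h = 362, r = 15);


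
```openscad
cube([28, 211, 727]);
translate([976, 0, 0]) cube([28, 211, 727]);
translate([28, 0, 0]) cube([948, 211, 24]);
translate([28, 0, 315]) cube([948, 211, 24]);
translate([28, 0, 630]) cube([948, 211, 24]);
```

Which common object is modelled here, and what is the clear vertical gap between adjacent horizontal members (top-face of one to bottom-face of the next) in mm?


A bookshelf. The clear shelf gap is 291 mm.

Two tall side panels with 3 horizontal boards between them — a bookshelf. The first two shelf undersides are at z = 0 and z = 315; with shelf thickness 24, the clear gap is 315 − 0 − 24 = 291 mm.


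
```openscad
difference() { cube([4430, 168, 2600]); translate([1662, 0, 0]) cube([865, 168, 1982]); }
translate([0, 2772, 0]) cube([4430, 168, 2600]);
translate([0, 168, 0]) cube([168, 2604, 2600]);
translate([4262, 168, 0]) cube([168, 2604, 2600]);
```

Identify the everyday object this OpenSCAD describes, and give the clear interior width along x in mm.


A single room. The interior width is 4094 mm.

Four walls enclosing a rectangle with a door in the front wall — a room. Outside width 4430 minus two 168 mm walls gives 4094 mm.


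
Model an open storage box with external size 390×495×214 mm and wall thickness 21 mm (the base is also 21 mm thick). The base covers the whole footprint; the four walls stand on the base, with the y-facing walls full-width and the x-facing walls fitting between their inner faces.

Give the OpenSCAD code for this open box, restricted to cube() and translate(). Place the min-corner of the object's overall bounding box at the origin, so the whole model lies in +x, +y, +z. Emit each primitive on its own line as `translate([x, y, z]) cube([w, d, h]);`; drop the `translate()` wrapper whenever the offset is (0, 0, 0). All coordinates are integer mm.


cube([390, 495, 21]);
translate([0, 0, 21]) cube([390, 21, 193]);
translate([0, 474, 21]) cube([390, 21, 193]);
translate([0, 21, 21]) cube([21, 453, 193]);
translate([369, 21, 21]) cube([21, 453, 193]);


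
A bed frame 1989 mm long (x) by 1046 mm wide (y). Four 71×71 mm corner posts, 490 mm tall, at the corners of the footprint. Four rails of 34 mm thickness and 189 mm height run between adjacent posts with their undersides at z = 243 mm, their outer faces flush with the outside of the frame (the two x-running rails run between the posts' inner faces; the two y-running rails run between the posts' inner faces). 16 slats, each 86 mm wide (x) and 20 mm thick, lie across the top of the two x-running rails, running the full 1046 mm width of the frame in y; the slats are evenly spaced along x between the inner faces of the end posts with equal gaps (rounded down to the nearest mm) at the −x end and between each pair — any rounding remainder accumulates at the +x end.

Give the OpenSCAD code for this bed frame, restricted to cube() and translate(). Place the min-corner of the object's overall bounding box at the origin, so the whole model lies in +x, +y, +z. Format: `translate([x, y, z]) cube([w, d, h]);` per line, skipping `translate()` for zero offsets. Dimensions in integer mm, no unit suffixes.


// slat z = rail_z + rail_h = 243 + 189 = 432
// slat gap = ⌊(1847 − 16·86) / 17⌋ = 27
cube([71, 71, 490]);
translate([0, 975, 0]) cube([71, 71, 490]);
translate([1918, 0, 0]) cube([71, 71, 490]);
translate([1918, 975, 0]) cube([71, 71, 490]);
translate([71, 0, 243]) cube([1847, 34, 189]);
translate([71, 1012, 243]) cube([1847, 34, 189]);
translate([0, 71, 243]) cube([34, 904, 189]);
translate([1955, 71, 243]) cube([34, 904, 189]);
translate([98, 0, 432]) cube([86, 1046, 20]);
translate([211, 0, 432]) cube([86, 1046, 20]);
translate([324, 0, 432]) cube([86, 1046, 20]);
translate([437, 0, 432]) cube([86, 1046, 20]);
translate([550, 0, 432]) cube([86, 1046, 20]);
translate([663, 0, 432]) cube([86, 1046, 20]);
translate([776, 0, 432]) cube([86, 1046, 20]);
translate([889, 0, 432]) cube([86, 1046, 20]);
translate([1002, 0, 432]) cube([86, 1046, 20]);
translate([1115, 0, 432]) cube([86, 1046, 20]);
translate([1228, 0, 432]) cube([86, 1046, 20]);
translate([1341, 0, 432]) cube([86, 1046, 20]);
translate([1454, 0, 432]) cube([86, 1046, 20]);
translate([1567, 0, 432]) cube([86, 1046, 20]);
translate([1680, 0, 432]) cube([86, 1046, 20]);
translate([1793, 0, 432]) cube([86, 1046, 20]);


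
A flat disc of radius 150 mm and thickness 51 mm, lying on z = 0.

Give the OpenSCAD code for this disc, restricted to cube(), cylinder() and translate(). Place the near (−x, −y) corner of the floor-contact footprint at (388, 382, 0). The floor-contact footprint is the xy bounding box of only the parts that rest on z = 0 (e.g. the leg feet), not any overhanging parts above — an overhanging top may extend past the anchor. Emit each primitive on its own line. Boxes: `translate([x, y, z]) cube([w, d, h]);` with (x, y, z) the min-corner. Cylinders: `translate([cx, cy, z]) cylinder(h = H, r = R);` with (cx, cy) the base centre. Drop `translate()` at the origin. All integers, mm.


translate([538, 532, 0]) cylinder(h = 51, r = 150);


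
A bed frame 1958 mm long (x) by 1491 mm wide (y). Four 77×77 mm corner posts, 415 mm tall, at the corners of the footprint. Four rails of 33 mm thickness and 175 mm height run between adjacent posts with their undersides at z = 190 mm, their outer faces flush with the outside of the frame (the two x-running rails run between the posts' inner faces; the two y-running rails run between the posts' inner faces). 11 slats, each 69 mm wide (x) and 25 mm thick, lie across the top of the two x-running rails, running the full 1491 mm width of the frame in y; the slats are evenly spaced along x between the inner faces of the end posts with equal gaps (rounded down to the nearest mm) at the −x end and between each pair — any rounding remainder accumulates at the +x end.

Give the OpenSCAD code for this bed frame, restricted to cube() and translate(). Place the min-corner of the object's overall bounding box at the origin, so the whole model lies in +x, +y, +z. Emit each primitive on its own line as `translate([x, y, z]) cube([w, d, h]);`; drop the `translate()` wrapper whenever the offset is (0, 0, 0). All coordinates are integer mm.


cube([77, 77, 415]);
translate([0, 1414, 0]) cube([77, 77, 415]);
translate([1881, 0, 0]) cube([77, 77, 415]);
translate([1881, 1414, 0]) cube([77, 77, 415]);
translate([77, 0, 190]) cube([1804, 33, 175]);
translate([77, 1458, 190]) cube([1804, 33, 175]);
translate([0, 77, 190]) cube([33, 1337, 175]);
translate([1925, 77, 190]) cube([33, 1337, 175]);
translate([164, 0, 365]) cube([69, 1491, 25]);
translate([320, 0, 365]) cube([69, 1491, 25]);
translate([476, 0, 365]) cube([69, 1491, 25]);
translate([632, 0, 365]) cube([69, 1491, 25]);
translate([788, 0, 365]) cube([69, 1491, 25]);
translate([944, 0, 365]) cube([69, 1491, 25]);
translate([1100, 0, 365]) cube([69, 1491, 25]);
translate([1256, 0, 365]) cube([69, 1491, 25]);
translate([1412, 0, 365]) cube([69, 1491, 25]);
translate([1568, 0, 365]) cube([69, 1491, 25]);
translate([1724, 0, 365]) cube([69, 1491, 25]);


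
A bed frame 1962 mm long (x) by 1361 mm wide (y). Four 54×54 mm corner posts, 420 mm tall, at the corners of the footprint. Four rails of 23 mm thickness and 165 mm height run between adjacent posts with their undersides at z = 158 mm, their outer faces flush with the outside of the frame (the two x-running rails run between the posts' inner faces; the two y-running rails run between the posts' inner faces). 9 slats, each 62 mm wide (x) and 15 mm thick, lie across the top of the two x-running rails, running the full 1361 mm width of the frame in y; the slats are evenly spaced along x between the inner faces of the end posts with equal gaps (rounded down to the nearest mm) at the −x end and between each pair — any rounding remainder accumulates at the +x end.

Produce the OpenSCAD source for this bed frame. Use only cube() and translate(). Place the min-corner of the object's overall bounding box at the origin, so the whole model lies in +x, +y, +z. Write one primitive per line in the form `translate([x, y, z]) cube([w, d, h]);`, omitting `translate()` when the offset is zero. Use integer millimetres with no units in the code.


cube([54, 54, 420]);
translate([0, 1307, 0]) cube([54, 54, 420]);
translate([1908, 0, 0]) cube([54, 54, 420]);
translate([1908, 1307, 0]) cube([54, 54, 420]);
translate([54, 0, 158]) cube([1854, 23, 165]);
translate([54, 1338, 158]) cube([1854, 23, 165]);
translate([0, 54, 158]) cube([23, 1253, 165]);
translate([1939, 54, 158]) cube([23, 1253, 165]);
translate([183, 0, 323]) cube([62, 1361, 15]);
translate([374, 0, 323]) cube([62, 1361, 15]);
translate([565, 0, 323]) cube([62, 1361, 15]);
translate([756, 0, 323]) cube([62, 1361, 15]);
translate([947, 0, 323]) cube([62, 1361, 15]);
translate([1138, 0, 323]) cube([62, 1361, 15]);
translate([1329, 0, 323]) cube([62, 1361, 15]);
translate([1520, 0, 323]) cube([62, 1361, 15]);
translate([1711, 0, 323]) cube([62, 1361, 15]);


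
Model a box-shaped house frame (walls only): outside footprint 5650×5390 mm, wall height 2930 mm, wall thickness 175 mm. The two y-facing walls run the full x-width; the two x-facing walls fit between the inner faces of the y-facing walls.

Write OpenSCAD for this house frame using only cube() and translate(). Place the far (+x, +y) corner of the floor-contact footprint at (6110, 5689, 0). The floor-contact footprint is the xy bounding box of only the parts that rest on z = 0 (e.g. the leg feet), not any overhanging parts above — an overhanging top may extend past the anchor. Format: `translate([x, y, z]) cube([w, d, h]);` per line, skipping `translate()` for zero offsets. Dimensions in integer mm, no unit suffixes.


translate([460, 299, 0]) cube([5650, 175, 2930]);
translate([460, 5514, 0]) cube([5650, 175, 2930]);
translate([460, 474, 0]) cube([175, 5040, 2930]);
translate([5935, 474, 0]) cube([175, 5040, 2930]);


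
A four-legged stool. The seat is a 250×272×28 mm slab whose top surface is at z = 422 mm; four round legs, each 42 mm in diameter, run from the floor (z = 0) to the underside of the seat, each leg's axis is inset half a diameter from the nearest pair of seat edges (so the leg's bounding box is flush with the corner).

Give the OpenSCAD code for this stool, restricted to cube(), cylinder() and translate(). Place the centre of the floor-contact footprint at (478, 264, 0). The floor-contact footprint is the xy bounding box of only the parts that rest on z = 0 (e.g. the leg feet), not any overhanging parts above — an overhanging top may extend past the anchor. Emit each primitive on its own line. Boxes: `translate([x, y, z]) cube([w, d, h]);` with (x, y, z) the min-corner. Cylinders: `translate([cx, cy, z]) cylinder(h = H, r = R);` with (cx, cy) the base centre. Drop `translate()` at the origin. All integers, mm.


// leg_h = 422 - 28 = 394
translate([353, 128, 394]) cube([250, 272, 28]);
translate([374, 149, 0]) cylinder(h = 394, r = 21);
translate([582, 149, 0]) cylinder(h = 394, r = 21);
translate([374, 379, 0]) cylinder(h = 394, r = 21);
translate([582, 379, 0]) cylinder(h = 394, r = 21);


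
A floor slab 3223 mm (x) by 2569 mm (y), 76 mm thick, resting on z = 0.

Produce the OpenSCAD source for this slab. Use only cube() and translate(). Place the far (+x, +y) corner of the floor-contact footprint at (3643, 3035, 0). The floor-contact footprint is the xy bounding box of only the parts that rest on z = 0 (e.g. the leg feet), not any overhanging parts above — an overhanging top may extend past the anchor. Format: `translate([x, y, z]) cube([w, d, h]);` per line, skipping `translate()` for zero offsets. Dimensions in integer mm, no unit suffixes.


translate([420, 466, 0]) cube([3223, 2569, 76]);


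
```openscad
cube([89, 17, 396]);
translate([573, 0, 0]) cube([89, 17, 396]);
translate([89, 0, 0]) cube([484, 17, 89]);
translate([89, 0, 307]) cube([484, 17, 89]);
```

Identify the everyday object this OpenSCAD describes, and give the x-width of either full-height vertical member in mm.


A picture frame. The border width is 89 mm.

Four thin pieces enclosing a rectangular opening — a picture frame. The two full-height stiles are 396 mm tall; the top rail sits at z = 307 and is 89 mm tall, so the border above the opening is 396 − 307 = 89 mm, matching the stile x-width.


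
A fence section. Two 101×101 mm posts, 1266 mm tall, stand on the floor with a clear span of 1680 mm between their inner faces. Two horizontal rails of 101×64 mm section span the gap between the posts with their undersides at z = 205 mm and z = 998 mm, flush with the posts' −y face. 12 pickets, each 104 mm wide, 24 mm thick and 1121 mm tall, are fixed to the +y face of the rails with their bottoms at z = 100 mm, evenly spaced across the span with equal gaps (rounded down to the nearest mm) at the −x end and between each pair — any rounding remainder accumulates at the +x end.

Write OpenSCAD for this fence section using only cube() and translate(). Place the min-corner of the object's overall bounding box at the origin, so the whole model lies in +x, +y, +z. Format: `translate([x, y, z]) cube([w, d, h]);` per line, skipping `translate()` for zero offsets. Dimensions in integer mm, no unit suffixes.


cube([101, 101, 1266]);
translate([1781, 0, 0]) cube([101, 101, 1266]);
translate([101, 0, 205]) cube([1680, 101, 64]);
translate([101, 0, 998]) cube([1680, 101, 64]);
translate([134, 101, 100]) cube([104, 24, 1121]);
translate([271, 101, 100]) cube([104, 24, 1121]);
translate([408, 101, 100]) cube([104, 24, 1121]);
translate([545, 101, 100]) cube([104, 24, 1121]);
translate([682, 101, 100]) cube([104, 24, 1121]);
translate([819, 101, 100]) cube([104, 24, 1121]);
translate([956, 101, 100]) cube([104, 24, 1121]);
translate([1093, 101, 100]) cube([104, 24, 1121]);
translate([1230, 101, 100]) cube([104, 24, 1121]);
translate([1367, 101, 100]) cube([104, 24, 1121]);
translate([1504, 101, 100]) cube([104, 24, 1121]);
translate([1641, 101, 100]) cube([104, 24, 1121]);


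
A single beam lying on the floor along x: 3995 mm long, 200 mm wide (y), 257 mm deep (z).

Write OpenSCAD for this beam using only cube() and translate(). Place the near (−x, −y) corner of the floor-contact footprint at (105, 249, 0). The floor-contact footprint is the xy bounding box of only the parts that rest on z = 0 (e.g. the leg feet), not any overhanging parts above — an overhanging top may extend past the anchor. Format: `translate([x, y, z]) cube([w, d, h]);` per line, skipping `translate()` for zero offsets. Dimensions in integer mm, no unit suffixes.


translate([105, 249, 0]) cube([3995, 200, 257]);


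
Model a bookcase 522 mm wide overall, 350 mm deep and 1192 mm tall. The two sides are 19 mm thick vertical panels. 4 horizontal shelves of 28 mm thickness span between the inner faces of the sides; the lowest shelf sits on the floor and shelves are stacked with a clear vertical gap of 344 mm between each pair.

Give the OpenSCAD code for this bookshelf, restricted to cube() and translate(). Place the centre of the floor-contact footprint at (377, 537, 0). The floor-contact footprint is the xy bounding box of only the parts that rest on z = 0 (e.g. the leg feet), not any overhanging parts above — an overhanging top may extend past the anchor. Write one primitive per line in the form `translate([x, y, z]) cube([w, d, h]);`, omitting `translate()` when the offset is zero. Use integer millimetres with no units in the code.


translate([116, 362, 0]) cube([19, 350, 1192]);
translate([619, 362, 0]) cube([19, 350, 1192]);
translate([135, 362, 0]) cube([484, 350, 28]);
translate([135, 362, 372]) cube([484, 350, 28]);
translate([135, 362, 744]) cube([484, 350, 28]);
translate([135, 362, 1116]) cube([484, 350, 28]);


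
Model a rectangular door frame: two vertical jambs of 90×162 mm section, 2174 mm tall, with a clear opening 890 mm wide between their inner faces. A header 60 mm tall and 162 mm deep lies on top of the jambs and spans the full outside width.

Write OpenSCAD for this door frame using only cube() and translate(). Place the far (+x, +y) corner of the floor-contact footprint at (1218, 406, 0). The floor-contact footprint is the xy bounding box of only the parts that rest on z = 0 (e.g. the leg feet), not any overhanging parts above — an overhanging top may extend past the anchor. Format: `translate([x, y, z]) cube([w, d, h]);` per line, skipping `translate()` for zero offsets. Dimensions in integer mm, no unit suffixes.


translate([148, 244, 0]) cube([90, 162, 2174]);
translate([1128, 244, 0]) cube([90, 162, 2174]);
translate([148, 244, 2174]) cube([1070, 162, 60]);


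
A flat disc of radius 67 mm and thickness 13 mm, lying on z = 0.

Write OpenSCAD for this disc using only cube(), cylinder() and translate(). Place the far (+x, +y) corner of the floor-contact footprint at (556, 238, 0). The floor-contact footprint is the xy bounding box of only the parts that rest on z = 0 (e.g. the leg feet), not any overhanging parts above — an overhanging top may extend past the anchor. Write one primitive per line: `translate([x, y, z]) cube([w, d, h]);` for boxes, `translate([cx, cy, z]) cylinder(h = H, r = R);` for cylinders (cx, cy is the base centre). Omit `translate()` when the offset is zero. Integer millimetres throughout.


translate([489, 171, 0]) cylinder(h = 13, r = 67);


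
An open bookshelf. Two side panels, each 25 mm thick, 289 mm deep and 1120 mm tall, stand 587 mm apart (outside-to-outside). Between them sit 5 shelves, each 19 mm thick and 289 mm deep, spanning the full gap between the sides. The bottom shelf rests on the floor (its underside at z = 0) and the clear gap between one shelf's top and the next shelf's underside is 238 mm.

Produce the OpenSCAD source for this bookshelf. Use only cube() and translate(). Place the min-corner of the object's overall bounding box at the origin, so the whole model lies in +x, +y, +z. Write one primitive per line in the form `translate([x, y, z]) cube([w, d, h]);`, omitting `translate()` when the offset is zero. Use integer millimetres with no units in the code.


cube([25, 289, 1120]);
translate([562, 0, 0]) cube([25, 289, 1120]);
translate([25, 0, 0]) cube([537, 289, 19]);
translate([25, 0, 257]) cube([537, 289, 19]);
translate([25, 0, 514]) cube([537, 289, 19]);
translate([25, 0, 771]) cube([537, 289, 19]);
translate([25, 0, 1028]) cube([537, 289, 19]);


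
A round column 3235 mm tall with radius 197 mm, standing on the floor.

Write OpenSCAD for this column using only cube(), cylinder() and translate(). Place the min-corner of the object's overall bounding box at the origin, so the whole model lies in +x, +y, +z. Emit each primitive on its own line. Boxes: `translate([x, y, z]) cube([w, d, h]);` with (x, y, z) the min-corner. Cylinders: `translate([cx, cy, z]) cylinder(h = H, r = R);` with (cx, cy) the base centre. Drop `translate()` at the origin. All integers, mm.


translate([197, 197, 0]) cylinder(h = 3235, r = 197);


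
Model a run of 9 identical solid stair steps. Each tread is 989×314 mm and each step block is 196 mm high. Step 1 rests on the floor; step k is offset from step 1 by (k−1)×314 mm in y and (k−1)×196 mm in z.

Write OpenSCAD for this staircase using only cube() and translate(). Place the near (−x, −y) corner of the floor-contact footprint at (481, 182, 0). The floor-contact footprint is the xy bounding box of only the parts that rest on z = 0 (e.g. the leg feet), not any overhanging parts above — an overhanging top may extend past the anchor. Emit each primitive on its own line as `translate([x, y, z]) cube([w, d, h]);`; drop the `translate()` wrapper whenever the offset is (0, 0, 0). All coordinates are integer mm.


translate([481, 182, 0]) cube([989, 314, 196]);
translate([481, 496, 196]) cube([989, 314, 196]);
translate([481, 810, 392]) cube([989, 314, 196]);
translate([481, 1124, 588]) cube([989, 314, 196]);
translate([481, 1438, 784]) cube([989, 314, 196]);
translate([481, 1752, 980]) cube([989, 314, 196]);
translate([481, 2066, 1176]) cube([989, 314, 196]);
translate([481, 2380, 1372]) cube([989, 314, 196]);
translate([481, 2694, 1568]) cube([989, 314, 196]);


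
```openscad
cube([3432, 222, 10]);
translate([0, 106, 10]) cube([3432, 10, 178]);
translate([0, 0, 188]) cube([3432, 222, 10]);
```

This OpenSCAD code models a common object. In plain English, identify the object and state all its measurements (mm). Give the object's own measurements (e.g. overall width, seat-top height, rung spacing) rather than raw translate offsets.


An I-beam lying along x, 3432 mm long. Overall section height 198 mm. Two flanges 222 mm wide (y) and 10 mm thick, one on the floor and one at the top; a web 10 mm thick runs between them, centred on the flange width.


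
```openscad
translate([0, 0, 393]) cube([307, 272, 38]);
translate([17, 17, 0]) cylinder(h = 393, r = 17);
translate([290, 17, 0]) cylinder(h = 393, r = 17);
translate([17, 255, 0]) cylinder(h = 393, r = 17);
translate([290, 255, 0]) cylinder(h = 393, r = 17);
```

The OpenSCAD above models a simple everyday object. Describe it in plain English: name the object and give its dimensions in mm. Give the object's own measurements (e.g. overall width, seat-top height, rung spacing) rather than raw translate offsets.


A four-legged stool. The seat is a 307×272×38 mm slab whose top surface is at z = 431 mm; four round legs, each 34 mm in diameter, run from the floor (z = 0) to the underside of the seat, each leg's axis is inset half a diameter from the nearest pair of seat edges (so the leg's bounding box is flush with the corner).


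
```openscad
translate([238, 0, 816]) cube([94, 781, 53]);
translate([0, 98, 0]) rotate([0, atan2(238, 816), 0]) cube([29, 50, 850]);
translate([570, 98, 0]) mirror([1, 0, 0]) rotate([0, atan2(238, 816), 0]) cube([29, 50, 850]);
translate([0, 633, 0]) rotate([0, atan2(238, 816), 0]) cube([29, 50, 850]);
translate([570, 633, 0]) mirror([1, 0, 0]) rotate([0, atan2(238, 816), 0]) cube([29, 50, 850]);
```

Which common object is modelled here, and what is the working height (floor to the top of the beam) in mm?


A sawhorse. The overall height is 869 mm.

A beam across two mirrored pairs of raked legs — a sawhorse. The beam's underside is at z = 816 (matching the legs' vertical rise in atan2(238, 816)) and the beam is 53 mm tall, so its top is at 816 + 53 = 869 mm. The raked legs top out at the beam's underside, so that is the highest point.


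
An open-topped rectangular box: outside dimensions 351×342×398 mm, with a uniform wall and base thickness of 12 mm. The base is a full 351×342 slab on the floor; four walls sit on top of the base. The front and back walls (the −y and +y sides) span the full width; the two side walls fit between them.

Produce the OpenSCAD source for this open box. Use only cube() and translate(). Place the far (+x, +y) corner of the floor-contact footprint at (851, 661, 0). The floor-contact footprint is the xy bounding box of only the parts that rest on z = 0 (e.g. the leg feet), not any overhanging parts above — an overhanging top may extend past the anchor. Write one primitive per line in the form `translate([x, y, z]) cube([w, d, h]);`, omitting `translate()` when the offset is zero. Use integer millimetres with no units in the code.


translate([500, 319, 0]) cube([351, 342, 12]);
translate([500, 319, 12]) cube([351, 12, 386]);
translate([500, 649, 12]) cube([351, 12, 386]);
translate([500, 331, 12]) cube([12, 318, 386]);
translate([839, 331, 12]) cube([12, 318, 386]);


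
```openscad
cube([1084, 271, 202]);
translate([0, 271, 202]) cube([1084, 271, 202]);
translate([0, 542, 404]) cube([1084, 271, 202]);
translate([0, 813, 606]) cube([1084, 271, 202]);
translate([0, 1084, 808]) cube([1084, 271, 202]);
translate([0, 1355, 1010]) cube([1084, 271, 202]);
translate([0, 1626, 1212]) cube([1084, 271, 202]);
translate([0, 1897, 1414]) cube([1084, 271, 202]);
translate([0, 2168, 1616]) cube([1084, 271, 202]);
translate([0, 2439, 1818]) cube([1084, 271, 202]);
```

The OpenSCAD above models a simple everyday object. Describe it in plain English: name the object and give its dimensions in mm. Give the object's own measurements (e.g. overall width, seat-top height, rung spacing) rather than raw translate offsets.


A straight staircase of 10 solid steps. Each step is 1084 mm wide (x), 271 mm deep (y, the going) and 202 mm tall (the rise). The first step rests on the floor; each subsequent step sits one going further in +y and one rise higher in +z, directly behind and above the previous step with no overlap.


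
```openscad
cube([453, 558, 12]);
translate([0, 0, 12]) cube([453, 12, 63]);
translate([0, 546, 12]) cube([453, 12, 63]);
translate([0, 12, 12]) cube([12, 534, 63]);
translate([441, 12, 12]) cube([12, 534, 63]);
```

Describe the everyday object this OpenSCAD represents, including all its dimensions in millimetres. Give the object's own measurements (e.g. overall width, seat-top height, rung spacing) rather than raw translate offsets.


An open-topped rectangular box: outside dimensions 453×558×75 mm, with a uniform wall and base thickness of 12 mm. The base is a full 453×558 slab on the floor; four walls sit on top of the base. The front and back walls (the −y and +y sides) span the full width; the two side walls fit between them.


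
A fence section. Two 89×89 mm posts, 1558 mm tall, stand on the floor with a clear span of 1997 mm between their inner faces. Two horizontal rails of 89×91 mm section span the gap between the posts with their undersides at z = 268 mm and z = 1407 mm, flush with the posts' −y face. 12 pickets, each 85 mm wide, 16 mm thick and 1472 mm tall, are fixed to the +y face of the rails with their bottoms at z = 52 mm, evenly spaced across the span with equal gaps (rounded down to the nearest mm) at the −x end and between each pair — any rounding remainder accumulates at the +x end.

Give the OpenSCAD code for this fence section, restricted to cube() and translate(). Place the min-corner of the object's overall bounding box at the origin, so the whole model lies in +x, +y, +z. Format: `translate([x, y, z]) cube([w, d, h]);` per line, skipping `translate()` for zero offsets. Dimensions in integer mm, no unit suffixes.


cube([89, 89, 1558]);
translate([2086, 0, 0]) cube([89, 89, 1558]);
translate([89, 0, 268]) cube([1997, 89, 91]);
translate([89, 0, 1407]) cube([1997, 89, 91]);
translate([164, 89, 52]) cube([85, 16, 1472]);
translate([324, 89, 52]) cube([85, 16, 1472]);
translate([484, 89, 52]) cube([85, 16, 1472]);
translate([644, 89, 52]) cube([85, 16, 1472]);
translate([804, 89, 52]) cube([85, 16, 1472]);
translate([964, 89, 52]) cube([85, 16, 1472]);
translate([1124, 89, 52]) cube([85, 16, 1472]);
translate([1284, 89, 52]) cube([85, 16, 1472]);
translate([1444, 89, 52]) cube([85, 16, 1472]);
translate([1604, 89, 52]) cube([85, 16, 1472]);
translate([1764, 89, 52]) cube([85, 16, 1472]);
translate([1924, 89, 52]) cube([85, 16, 1472]);
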